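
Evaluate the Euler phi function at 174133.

Factor: 174133 = 23 · 67 · 113.
φ(174133) = (23−1) · (67−1) · (113−1) = 22 · 66 · 112 = 162624.

162624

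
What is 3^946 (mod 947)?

3^1 ≡ 3 (mod 947)
3^2 ≡ 3^2 = 9 ≡ 9 (mod 947)
3^4 ≡ 9^2 = 81 ≡ 81 (mod 947)
3^8 ≡ 81^2 = 6561 ≡ 879 (mod 947)
3^16 ≡ 879^2 = 772641 ≡ 836 (mod 947)
3^32 ≡ 836^2 = 698896 ≡ 10 (mod 947)
3^64 ≡ 10^2 = 100 ≡ 100 (mod 947)
3^128 ≡ 100^2 = 10000 ≡ 530 (mod 947)
3^256 ≡ 530^2 = 280900 ≡ 588 (mod 947)
3^512 ≡ 588^2 = 345744 ≡ 89 (mod 947)
946 = 512 + 256 + 128 + 32 + 16 + 2 in binary powers of 2.
So 3^946 ≡ 89 · 588 · 530 · 10 · 836 · 9 ≡ 1 (mod 947).
Since the result is 1, base 3 gives no evidence that 947 is composite.

1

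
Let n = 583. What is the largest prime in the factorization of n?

583 = 11 · 53
53 is prime.
So 583 = 11 · 53; the largest prime factor is 53.

53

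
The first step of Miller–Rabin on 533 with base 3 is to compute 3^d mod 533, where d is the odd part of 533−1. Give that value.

120

533 − 1 = 532 = 2^2 · 133, so d = 133.
3^1 ≡ 3 (mod 533)
3^2 ≡ 3^2 = 9 ≡ 9 (mod 533)
3^4 ≡ 9^2 = 81 ≡ 81 (mod 533)
3^8 ≡ 81^2 = 6561 ≡ 165 (mod 533)
3^16 ≡ 165^2 = 27225 ≡ 42 (mod 533)
3^32 ≡ 42^2 = 1764 ≡ 165 (mod 533)
3^64 ≡ 165^2 = 27225 ≡ 42 (mod 533)
3^128 ≡ 42^2 = 1764 ≡ 165 (mod 533)
133 = 128 + 4 + 1 in binary powers of 2.
So 3^133 ≡ 165 · 81 · 3 ≡ 120 (mod 533).
Squaring chain: 120 → 9; never reaches −1, so base 3 is a Miller–Rabin witness that 533 is composite.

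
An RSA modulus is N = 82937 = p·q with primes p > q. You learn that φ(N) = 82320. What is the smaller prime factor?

φ(n) = (p−1)(q−1) = n − (p+q) + 1, so p + q = 82937 − 82320 + 1 = 618.
p and q are the roots of t² − 618t + 82937 = 0.
Discriminant: 618² − 4·82937 = 381924 − 331748 = 50176; √50176 = 224.
q = (618 − 224)/2 = 197, p = (618 + 224)/2 = 421.
Check: 197 · 421 = 82937.

197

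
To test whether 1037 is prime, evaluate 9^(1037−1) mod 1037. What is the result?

985

9^1 ≡ 9 (mod 1037)
9^2 ≡ 9^2 = 81 ≡ 81 (mod 1037)
9^4 ≡ 81^2 = 6561 ≡ 339 (mod 1037)
9^8 ≡ 339^2 = 114921 ≡ 851 (mod 1037)
9^16 ≡ 851^2 = 724201 ≡ 375 (mod 1037)
9^32 ≡ 375^2 = 140625 ≡ 630 (mod 1037)
9^64 ≡ 630^2 = 396900 ≡ 766 (mod 1037)
9^128 ≡ 766^2 = 586756 ≡ 851 (mod 1037)
9^256 ≡ 851^2 = 724201 ≡ 375 (mod 1037)
9^512 ≡ 375^2 = 140625 ≡ 630 (mod 1037)
9^1024 ≡ 630^2 = 396900 ≡ 766 (mod 1037)
1036 = 1024 + 8 + 4 in binary powers of 2.
So 9^1036 ≡ 766 · 851 · 339 ≡ 985 (mod 1037).
Since 985 ≠ 1, base 9 is a Fermat witness: 1037 is composite.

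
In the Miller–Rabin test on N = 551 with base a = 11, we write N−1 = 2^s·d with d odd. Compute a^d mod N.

520

551 − 1 = 550 = 2^1 · 275, so d = 275.
11^1 ≡ 11 (mod 551)
11^2 ≡ 11^2 = 121 ≡ 121 (mod 551)
11^4 ≡ 121^2 = 14641 ≡ 315 (mod 551)
11^8 ≡ 315^2 = 99225 ≡ 45 (mod 551)
11^16 ≡ 45^2 = 2025 ≡ 372 (mod 551)
11^32 ≡ 372^2 = 138384 ≡ 83 (mod 551)
11^64 ≡ 83^2 = 6889 ≡ 277 (mod 551)
11^128 ≡ 277^2 = 76729 ≡ 140 (mod 551)
11^256 ≡ 140^2 = 19600 ≡ 315 (mod 551)
275 = 256 + 16 + 2 + 1 in binary powers of 2.
So 11^275 ≡ 315 · 372 · 121 · 11 ≡ 520 (mod 551).
Squaring chain: 520; never reaches −1, so base 11 is a Miller–Rabin witness that 551 is composite.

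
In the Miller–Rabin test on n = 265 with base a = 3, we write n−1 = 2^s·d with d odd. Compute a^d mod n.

265 − 1 = 264 = 2^3 · 33, so d = 33.
3^1 ≡ 3 (mod 265)
3^2 ≡ 3^2 = 9 ≡ 9 (mod 265)
3^4 ≡ 9^2 = 81 ≡ 81 (mod 265)
3^8 ≡ 81^2 = 6561 ≡ 201 (mod 265)
3^16 ≡ 201^2 = 40401 ≡ 121 (mod 265)
3^32 ≡ 121^2 = 14641 ≡ 66 (mod 265)
33 = 32 + 1 in binary powers of 2.
So 3^33 ≡ 66 · 3 ≡ 198 (mod 265).
Squaring chain: 198 → 249 → 256; never reaches −1, so base 3 is a Miller–Rabin witness that 265 is composite.

198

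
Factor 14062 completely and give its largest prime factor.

14062 = 2 · 7031
7031 = 79 · 89
89 is prime.
So 14062 = 2 · 79 · 89; the largest prime factor is 89.

89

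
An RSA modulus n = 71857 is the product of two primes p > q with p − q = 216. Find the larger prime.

Since p = q + 216, we have 71857 = q(q + 216), so q² + 216q − 71857 = 0.
Discriminant: 216² + 4·71857 = 46656 + 287428 = 334084; √334084 = 578.
q = (−216 + 578)/2 = 181, and p = q + 216 = 397.
Check: 181 · 397 = 71857.

397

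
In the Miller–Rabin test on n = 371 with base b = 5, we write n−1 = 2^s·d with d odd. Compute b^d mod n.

371 − 1 = 370 = 2^1 · 185, so d = 185.
5^1 ≡ 5 (mod 371)
5^2 ≡ 5^2 = 25 ≡ 25 (mod 371)
5^4 ≡ 25^2 = 625 ≡ 254 (mod 371)
5^8 ≡ 254^2 = 64516 ≡ 333 (mod 371)
5^16 ≡ 333^2 = 110889 ≡ 331 (mod 371)
5^32 ≡ 331^2 = 109561 ≡ 116 (mod 371)
5^64 ≡ 116^2 = 13456 ≡ 100 (mod 371)
5^128 ≡ 100^2 = 10000 ≡ 354 (mod 371)
185 = 128 + 32 + 16 + 8 + 1 in binary powers of 2.
So 5^185 ≡ 354 · 116 · 331 · 333 · 5 ≡ 87 (mod 371).
Squaring chain: 87; never reaches −1, so base 5 is a Miller–Rabin witness that 371 is composite.

87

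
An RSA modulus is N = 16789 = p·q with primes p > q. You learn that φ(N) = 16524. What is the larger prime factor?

163

φ(n) = (p−1)(q−1) = n − (p+q) + 1, so p + q = 16789 − 16524 + 1 = 266.
p and q are the roots of t² − 266t + 16789 = 0.
Discriminant: 266² − 4·16789 = 70756 − 67156 = 3600; √3600 = 60.
q = (266 − 60)/2 = 103, p = (266 + 60)/2 = 163.
Check: 103 · 163 = 16789.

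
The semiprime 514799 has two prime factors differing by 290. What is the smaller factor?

587

Since p = q + 290, we have 514799 = q(q + 290), so q² + 290q − 514799 = 0.
Discriminant: 290² + 4·514799 = 84100 + 2059196 = 2143296; √2143296 = 1464.
q = (−290 + 1464)/2 = 587, and p = q + 290 = 877.
Check: 587 · 877 = 514799.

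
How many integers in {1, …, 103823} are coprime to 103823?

Factor: 103823 = 47^3.
φ(103823) = 47^2·(47−1) = 101614.

101614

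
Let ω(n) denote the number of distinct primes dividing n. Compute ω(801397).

3

801397 = 17^2 · 2773
2773 = 47 · 59
801397 = 17^2 · 47 · 59, which has 3 distinct prime factors.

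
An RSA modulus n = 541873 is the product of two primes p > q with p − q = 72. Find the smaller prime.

701

Since p = q + 72, we have 541873 = q(q + 72), so q² + 72q − 541873 = 0.
Discriminant: 72² + 4·541873 = 5184 + 2167492 = 2172676; √2172676 = 1474.
q = (−72 + 1474)/2 = 701, and p = q + 72 = 773.
Check: 701 · 773 = 541873.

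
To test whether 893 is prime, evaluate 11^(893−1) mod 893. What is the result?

410

11^1 ≡ 11 (mod 893)
11^2 ≡ 11^2 = 121 ≡ 121 (mod 893)
11^4 ≡ 121^2 = 14641 ≡ 353 (mod 893)
11^8 ≡ 353^2 = 124609 ≡ 482 (mod 893)
11^16 ≡ 482^2 = 232324 ≡ 144 (mod 893)
11^32 ≡ 144^2 = 20736 ≡ 197 (mod 893)
11^64 ≡ 197^2 = 38809 ≡ 410 (mod 893)
11^128 ≡ 410^2 = 168100 ≡ 216 (mod 893)
11^256 ≡ 216^2 = 46656 ≡ 220 (mod 893)
11^512 ≡ 220^2 = 48400 ≡ 178 (mod 893)
892 = 512 + 256 + 64 + 32 + 16 + 8 + 4 in binary powers of 2.
So 11^892 ≡ 178 · 220 · 410 · 197 · 144 · 482 · 353 ≡ 410 (mod 893).
Since 410 ≠ 1, base 11 is a Fermat witness: 893 is composite.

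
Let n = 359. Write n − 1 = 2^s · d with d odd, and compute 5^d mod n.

1

359 − 1 = 358 = 2^1 · 179, so d = 179.
5^1 ≡ 5 (mod 359)
5^2 ≡ 5^2 = 25 ≡ 25 (mod 359)
5^4 ≡ 25^2 = 625 ≡ 266 (mod 359)
5^8 ≡ 266^2 = 70756 ≡ 33 (mod 359)
5^16 ≡ 33^2 = 1089 ≡ 12 (mod 359)
5^32 ≡ 12^2 = 144 ≡ 144 (mod 359)
5^64 ≡ 144^2 = 20736 ≡ 273 (mod 359)
5^128 ≡ 273^2 = 74529 ≡ 216 (mod 359)
179 = 128 + 32 + 16 + 2 + 1 in binary powers of 2.
So 5^179 ≡ 216 · 144 · 12 · 25 · 5 ≡ 1 (mod 359).
Since 5^d ≡ 1 (mod 359), base 5 does not prove 359 composite.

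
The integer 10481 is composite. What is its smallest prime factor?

47

10481 is odd.
Digit sum 14, not divisible by 3.
Ends in 1: not divisible by 5.
7: 10481 = 7·1497 + 2
11: 10481 = 11·952 + 9
13: 10481 = 13·806 + 3
17: 10481 = 17·616 + 9
19: 10481 = 19·551 + 12
23: 10481 = 23·455 + 16
29: 10481 = 29·361 + 12
31: 10481 = 31·338 + 3
37: 10481 = 37·283 + 10
41: 10481 = 41·255 + 26
43: 10481 = 43·243 + 32
47: 10481 = 47·223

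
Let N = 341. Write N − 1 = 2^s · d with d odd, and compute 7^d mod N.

87

341 − 1 = 340 = 2^2 · 85, so d = 85.
7^1 ≡ 7 (mod 341)
7^2 ≡ 7^2 = 49 ≡ 49 (mod 341)
7^4 ≡ 49^2 = 2401 ≡ 14 (mod 341)
7^8 ≡ 14^2 = 196 ≡ 196 (mod 341)
7^16 ≡ 196^2 = 38416 ≡ 224 (mod 341)
7^32 ≡ 224^2 = 50176 ≡ 49 (mod 341)
7^64 ≡ 49^2 = 2401 ≡ 14 (mod 341)
85 = 64 + 16 + 4 + 1 in binary powers of 2.
So 7^85 ≡ 14 · 224 · 14 · 7 ≡ 87 (mod 341).
Squaring chain: 87 → 67; never reaches −1, so base 7 is a Miller–Rabin witness that 341 is composite.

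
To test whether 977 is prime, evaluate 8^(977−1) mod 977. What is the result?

1

8^1 ≡ 8 (mod 977)
8^2 ≡ 8^2 = 64 ≡ 64 (mod 977)
8^4 ≡ 64^2 = 4096 ≡ 188 (mod 977)
8^8 ≡ 188^2 = 35344 ≡ 172 (mod 977)
8^16 ≡ 172^2 = 29584 ≡ 274 (mod 977)
8^32 ≡ 274^2 = 75076 ≡ 824 (mod 977)
8^64 ≡ 824^2 = 678976 ≡ 938 (mod 977)
8^128 ≡ 938^2 = 879844 ≡ 544 (mod 977)
8^256 ≡ 544^2 = 295936 ≡ 882 (mod 977)
8^512 ≡ 882^2 = 777924 ≡ 232 (mod 977)
976 = 512 + 256 + 128 + 64 + 16 in binary powers of 2.
So 8^976 ≡ 232 · 882 · 544 · 938 · 274 ≡ 1 (mod 977).
Since the result is 1, base 8 gives no evidence that 977 is composite.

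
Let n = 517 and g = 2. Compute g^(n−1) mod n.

2^1 ≡ 2 (mod 517)
2^2 ≡ 2^2 = 4 ≡ 4 (mod 517)
2^4 ≡ 4^2 = 16 ≡ 16 (mod 517)
2^8 ≡ 16^2 = 256 ≡ 256 (mod 517)
2^16 ≡ 256^2 = 65536 ≡ 394 (mod 517)
2^32 ≡ 394^2 = 155236 ≡ 136 (mod 517)
2^64 ≡ 136^2 = 18496 ≡ 401 (mod 517)
2^128 ≡ 401^2 = 160801 ≡ 14 (mod 517)
2^256 ≡ 14^2 = 196 ≡ 196 (mod 517)
2^512 ≡ 196^2 = 38416 ≡ 158 (mod 517)
516 = 512 + 4 in binary powers of 2.
So 2^516 ≡ 158 · 16 ≡ 460 (mod 517).
Since 460 ≠ 1, base 2 is a Fermat witness: 517 is composite.

460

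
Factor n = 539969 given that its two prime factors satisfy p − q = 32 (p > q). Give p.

751

Since p = q + 32, we have 539969 = q(q + 32), so q² + 32q − 539969 = 0.
Discriminant: 32² + 4·539969 = 1024 + 2159876 = 2160900; √2160900 = 1470.
q = (−32 + 1470)/2 = 719, and p = q + 32 = 751.
Check: 719 · 751 = 539969.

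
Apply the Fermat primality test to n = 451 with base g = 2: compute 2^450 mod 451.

122

2^1 ≡ 2 (mod 451)
2^2 ≡ 2^2 = 4 ≡ 4 (mod 451)
2^4 ≡ 4^2 = 16 ≡ 16 (mod 451)
2^8 ≡ 16^2 = 256 ≡ 256 (mod 451)
2^16 ≡ 256^2 = 65536 ≡ 141 (mod 451)
2^32 ≡ 141^2 = 19881 ≡ 37 (mod 451)
2^64 ≡ 37^2 = 1369 ≡ 16 (mod 451)
2^128 ≡ 16^2 = 256 ≡ 256 (mod 451)
2^256 ≡ 256^2 = 65536 ≡ 141 (mod 451)
450 = 256 + 128 + 64 + 2 in binary powers of 2.
So 2^450 ≡ 141 · 256 · 16 · 4 ≡ 122 (mod 451).
Since 122 ≠ 1, base 2 is a Fermat witness: 451 is composite.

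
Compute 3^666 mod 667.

660

3^1 ≡ 3 (mod 667)
3^2 ≡ 3^2 = 9 ≡ 9 (mod 667)
3^4 ≡ 9^2 = 81 ≡ 81 (mod 667)
3^8 ≡ 81^2 = 6561 ≡ 558 (mod 667)
3^16 ≡ 558^2 = 311364 ≡ 542 (mod 667)
3^32 ≡ 542^2 = 293764 ≡ 284 (mod 667)
3^64 ≡ 284^2 = 80656 ≡ 616 (mod 667)
3^128 ≡ 616^2 = 379456 ≡ 600 (mod 667)
3^256 ≡ 600^2 = 360000 ≡ 487 (mod 667)
3^512 ≡ 487^2 = 237169 ≡ 384 (mod 667)
666 = 512 + 128 + 16 + 8 + 2 in binary powers of 2.
So 3^666 ≡ 384 · 600 · 542 · 558 · 9 ≡ 660 (mod 667).
Since 660 ≠ 1, base 3 is a Fermat witness: 667 is composite.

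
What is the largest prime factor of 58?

29

58 = 2 · 29
29 is prime.
So 58 = 2 · 29; the largest prime factor is 29.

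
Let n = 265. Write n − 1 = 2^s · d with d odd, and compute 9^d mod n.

265 − 1 = 264 = 2^3 · 33, so d = 33.
9^1 ≡ 9 (mod 265)
9^2 ≡ 9^2 = 81 ≡ 81 (mod 265)
9^4 ≡ 81^2 = 6561 ≡ 201 (mod 265)
9^8 ≡ 201^2 = 40401 ≡ 121 (mod 265)
9^16 ≡ 121^2 = 14641 ≡ 66 (mod 265)
9^32 ≡ 66^2 = 4356 ≡ 116 (mod 265)
33 = 32 + 1 in binary powers of 2.
So 9^33 ≡ 116 · 9 ≡ 249 (mod 265).
Squaring chain: 249 → 256 → 81; never reaches −1, so base 9 is a Miller–Rabin witness that 265 is composite.

249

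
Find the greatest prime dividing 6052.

89

6052 = 2 · 3026
3026 = 2 · 1513
1513 = 17 · 89
89 is prime.
So 6052 = 2^2 · 17 · 89; the largest prime factor is 89.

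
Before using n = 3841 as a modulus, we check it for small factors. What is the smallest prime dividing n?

3841 is odd.
Digit sum 16, not divisible by 3.
Ends in 1: not divisible by 5.
7: 3841 = 7·548 + 5
11: 3841 = 11·349 + 2
13: 3841 = 13·295 + 6
17: 3841 = 17·225 + 16
19: 3841 = 19·202 + 3
23: 3841 = 23·167

23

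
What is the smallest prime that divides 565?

565 is odd.
Digit sum 16, not divisible by 3.
Ends in 5: divisible by 5.

5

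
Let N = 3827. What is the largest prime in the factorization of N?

3827 = 43 · 89
89 is prime.
So 3827 = 43 · 89; the largest prime factor is 89.

89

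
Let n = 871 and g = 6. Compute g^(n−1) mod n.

6^1 ≡ 6 (mod 871)
6^2 ≡ 6^2 = 36 ≡ 36 (mod 871)
6^4 ≡ 36^2 = 1296 ≡ 425 (mod 871)
6^8 ≡ 425^2 = 180625 ≡ 328 (mod 871)
6^16 ≡ 328^2 = 107584 ≡ 451 (mod 871)
6^32 ≡ 451^2 = 203401 ≡ 458 (mod 871)
6^64 ≡ 458^2 = 209764 ≡ 724 (mod 871)
6^128 ≡ 724^2 = 524176 ≡ 705 (mod 871)
6^256 ≡ 705^2 = 497025 ≡ 555 (mod 871)
6^512 ≡ 555^2 = 308025 ≡ 562 (mod 871)
870 = 512 + 256 + 64 + 32 + 4 + 2 in binary powers of 2.
So 6^870 ≡ 562 · 555 · 724 · 458 · 425 · 36 ≡ 844 (mod 871).
Since 844 ≠ 1, base 6 is a Fermat witness: 871 is composite.

844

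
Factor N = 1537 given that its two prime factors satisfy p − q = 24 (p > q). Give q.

29

Since p = q + 24, we have 1537 = q(q + 24), so q² + 24q − 1537 = 0.
Discriminant: 24² + 4·1537 = 576 + 6148 = 6724; √6724 = 82.
q = (−24 + 82)/2 = 29, and p = q + 24 = 53.
Check: 29 · 53 = 1537.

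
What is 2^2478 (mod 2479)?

1935

2^1 ≡ 2 (mod 2479)
2^2 ≡ 2^2 = 4 ≡ 4 (mod 2479)
2^4 ≡ 4^2 = 16 ≡ 16 (mod 2479)
2^8 ≡ 16^2 = 256 ≡ 256 (mod 2479)
2^16 ≡ 256^2 = 65536 ≡ 1082 (mod 2479)
2^32 ≡ 1082^2 = 1170724 ≡ 636 (mod 2479)
2^64 ≡ 636^2 = 404496 ≡ 419 (mod 2479)
2^128 ≡ 419^2 = 175561 ≡ 2031 (mod 2479)
2^256 ≡ 2031^2 = 4124961 ≡ 2384 (mod 2479)
2^512 ≡ 2384^2 = 5683456 ≡ 1588 (mod 2479)
2^1024 ≡ 1588^2 = 2521744 ≡ 601 (mod 2479)
2^2048 ≡ 601^2 = 361201 ≡ 1746 (mod 2479)
2478 = 2048 + 256 + 128 + 32 + 8 + 4 + 2 in binary powers of 2.
So 2^2478 ≡ 1746 · 2384 · 2031 · 636 · 256 · 16 · 4 ≡ 1935 (mod 2479).
Since 1935 ≠ 1, base 2 is a Fermat witness: 2479 is composite.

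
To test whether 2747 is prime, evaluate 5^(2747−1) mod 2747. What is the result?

332

5^1 ≡ 5 (mod 2747)
5^2 ≡ 5^2 = 25 ≡ 25 (mod 2747)
5^4 ≡ 25^2 = 625 ≡ 625 (mod 2747)
5^8 ≡ 625^2 = 390625 ≡ 551 (mod 2747)
5^16 ≡ 551^2 = 303601 ≡ 1431 (mod 2747)
5^32 ≡ 1431^2 = 2047761 ≡ 1246 (mod 2747)
5^64 ≡ 1246^2 = 1552516 ≡ 461 (mod 2747)
5^128 ≡ 461^2 = 212521 ≡ 1002 (mod 2747)
5^256 ≡ 1002^2 = 1004004 ≡ 1349 (mod 2747)
5^512 ≡ 1349^2 = 1819801 ≡ 1287 (mod 2747)
5^1024 ≡ 1287^2 = 1656369 ≡ 2675 (mod 2747)
5^2048 ≡ 2675^2 = 7155625 ≡ 2437 (mod 2747)
2746 = 2048 + 512 + 128 + 32 + 16 + 8 + 2 in binary powers of 2.
So 5^2746 ≡ 2437 · 1287 · 1002 · 1246 · 1431 · 551 · 25 ≡ 332 (mod 2747).
Since 332 ≠ 1, base 5 is a Fermat witness: 2747 is composite.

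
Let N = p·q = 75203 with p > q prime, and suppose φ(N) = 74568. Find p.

479

φ(n) = (p−1)(q−1) = n − (p+q) + 1, so p + q = 75203 − 74568 + 1 = 636.
p and q are the roots of t² − 636t + 75203 = 0.
Discriminant: 636² − 4·75203 = 404496 − 300812 = 103684; √103684 = 322.
q = (636 − 322)/2 = 157, p = (636 + 322)/2 = 479.
Check: 157 · 479 = 75203.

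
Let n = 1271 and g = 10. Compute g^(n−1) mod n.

780

10^1 ≡ 10 (mod 1271)
10^2 ≡ 10^2 = 100 ≡ 100 (mod 1271)
10^4 ≡ 100^2 = 10000 ≡ 1103 (mod 1271)
10^8 ≡ 1103^2 = 1216609 ≡ 262 (mod 1271)
10^16 ≡ 262^2 = 68644 ≡ 10 (mod 1271)
10^32 ≡ 10^2 = 100 ≡ 100 (mod 1271)
10^64 ≡ 100^2 = 10000 ≡ 1103 (mod 1271)
10^128 ≡ 1103^2 = 1216609 ≡ 262 (mod 1271)
10^256 ≡ 262^2 = 68644 ≡ 10 (mod 1271)
10^512 ≡ 10^2 = 100 ≡ 100 (mod 1271)
10^1024 ≡ 100^2 = 10000 ≡ 1103 (mod 1271)
1270 = 1024 + 128 + 64 + 32 + 16 + 4 + 2 in binary powers of 2.
So 10^1270 ≡ 1103 · 262 · 1103 · 100 · 10 · 1103 · 100 ≡ 780 (mod 1271).
Since 780 ≠ 1, base 10 is a Fermat witness: 1271 is composite.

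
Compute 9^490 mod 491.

9^1 ≡ 9 (mod 491)
9^2 ≡ 9^2 = 81 ≡ 81 (mod 491)
9^4 ≡ 81^2 = 6561 ≡ 178 (mod 491)
9^8 ≡ 178^2 = 31684 ≡ 260 (mod 491)
9^16 ≡ 260^2 = 67600 ≡ 333 (mod 491)
9^32 ≡ 333^2 = 110889 ≡ 414 (mod 491)
9^64 ≡ 414^2 = 171396 ≡ 37 (mod 491)
9^128 ≡ 37^2 = 1369 ≡ 387 (mod 491)
9^256 ≡ 387^2 = 149769 ≡ 14 (mod 491)
490 = 256 + 128 + 64 + 32 + 8 + 2 in binary powers of 2.
So 9^490 ≡ 14 · 387 · 37 · 414 · 260 · 81 ≡ 1 (mod 491).
Since the result is 1, base 9 gives no evidence that 491 is composite.

1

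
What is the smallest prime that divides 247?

247 is odd.
Digit sum 13, not divisible by 3.
Ends in 7: not divisible by 5.
7: 247 = 7·35 + 2
11: 247 = 11·22 + 5
13: 247 = 13·19

13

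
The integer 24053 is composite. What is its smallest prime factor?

24053 is odd.
Digit sum 14, not divisible by 3.
Ends in 3: not divisible by 5.
7: 24053 = 7·3436 + 1
11: 24053 = 11·2186 + 7
13: 24053 = 13·1850 + 3
17: 24053 = 17·1414 + 15
19: 24053 = 19·1265 + 18
23: 24053 = 23·1045 + 18
29: 24053 = 29·829 + 12
31: 24053 = 31·775 + 28
37: 24053 = 37·650 + 3
41: 24053 = 41·586 + 27
43: 24053 = 43·559 + 16
47: 24053 = 47·511 + 36
53: 24053 = 53·453 + 44
59: 24053 = 59·407 + 40
61: 24053 = 61·394 + 19
67: 24053 = 67·359

67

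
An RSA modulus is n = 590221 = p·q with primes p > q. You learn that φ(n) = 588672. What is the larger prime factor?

877

φ(n) = (p−1)(q−1) = n − (p+q) + 1, so p + q = 590221 − 588672 + 1 = 1550.
p and q are the roots of t² − 1550t + 590221 = 0.
Discriminant: 1550² − 4·590221 = 2402500 − 2360884 = 41616; √41616 = 204.
q = (1550 − 204)/2 = 673, p = (1550 + 204)/2 = 877.
Check: 673 · 877 = 590221.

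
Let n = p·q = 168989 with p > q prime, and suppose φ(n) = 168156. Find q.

φ(n) = (p−1)(q−1) = n − (p+q) + 1, so p + q = 168989 − 168156 + 1 = 834.
p and q are the roots of t² − 834t + 168989 = 0.
Discriminant: 834² − 4·168989 = 695556 − 675956 = 19600; √19600 = 140.
q = (834 − 140)/2 = 347, p = (834 + 140)/2 = 487.
Check: 347 · 487 = 168989.

347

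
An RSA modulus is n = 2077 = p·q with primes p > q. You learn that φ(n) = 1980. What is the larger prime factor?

67

φ(n) = (p−1)(q−1) = n − (p+q) + 1, so p + q = 2077 − 1980 + 1 = 98.
p and q are the roots of t² − 98t + 2077 = 0.
Discriminant: 98² − 4·2077 = 9604 − 8308 = 1296; √1296 = 36.
q = (98 − 36)/2 = 31, p = (98 + 36)/2 = 67.
Check: 31 · 67 = 2077.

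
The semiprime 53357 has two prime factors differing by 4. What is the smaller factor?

Since p = q + 4, we have 53357 = q(q + 4), so q² + 4q − 53357 = 0.
Discriminant: 4² + 4·53357 = 16 + 213428 = 213444; √213444 = 462.
q = (−4 + 462)/2 = 229, and p = q + 4 = 233.
Check: 229 · 233 = 53357.

229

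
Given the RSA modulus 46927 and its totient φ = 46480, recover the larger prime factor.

φ(n) = (p−1)(q−1) = n − (p+q) + 1, so p + q = 46927 − 46480 + 1 = 448.
p and q are the roots of t² − 448t + 46927 = 0.
Discriminant: 448² − 4·46927 = 200704 − 187708 = 12996; √12996 = 114.
q = (448 − 114)/2 = 167, p = (448 + 114)/2 = 281.
Check: 167 · 281 = 46927.

281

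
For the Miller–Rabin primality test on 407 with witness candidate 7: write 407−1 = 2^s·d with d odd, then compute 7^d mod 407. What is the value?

46

407 − 1 = 406 = 2^1 · 203, so d = 203.
7^1 ≡ 7 (mod 407)
7^2 ≡ 7^2 = 49 ≡ 49 (mod 407)
7^4 ≡ 49^2 = 2401 ≡ 366 (mod 407)
7^8 ≡ 366^2 = 133956 ≡ 53 (mod 407)
7^16 ≡ 53^2 = 2809 ≡ 367 (mod 407)
7^32 ≡ 367^2 = 134689 ≡ 379 (mod 407)
7^64 ≡ 379^2 = 143641 ≡ 377 (mod 407)
7^128 ≡ 377^2 = 142129 ≡ 86 (mod 407)
203 = 128 + 64 + 8 + 2 + 1 in binary powers of 2.
So 7^203 ≡ 86 · 377 · 53 · 49 · 7 ≡ 46 (mod 407).
Squaring chain: 46; never reaches −1, so base 7 is a Miller–Rabin witness that 407 is composite.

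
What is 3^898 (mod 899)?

38

3^1 ≡ 3 (mod 899)
3^2 ≡ 3^2 = 9 ≡ 9 (mod 899)
3^4 ≡ 9^2 = 81 ≡ 81 (mod 899)
3^8 ≡ 81^2 = 6561 ≡ 268 (mod 899)
3^16 ≡ 268^2 = 71824 ≡ 803 (mod 899)
3^32 ≡ 803^2 = 644809 ≡ 226 (mod 899)
3^64 ≡ 226^2 = 51076 ≡ 732 (mod 899)
3^128 ≡ 732^2 = 535824 ≡ 20 (mod 899)
3^256 ≡ 20^2 = 400 ≡ 400 (mod 899)
3^512 ≡ 400^2 = 160000 ≡ 877 (mod 899)
898 = 512 + 256 + 128 + 2 in binary powers of 2.
So 3^898 ≡ 877 · 400 · 20 · 9 ≡ 38 (mod 899).
Since 38 ≠ 1, base 3 is a Fermat witness: 899 is composite.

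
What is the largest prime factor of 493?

493 = 17 · 29
29 is prime.
So 493 = 17 · 29; the largest prime factor is 29.

29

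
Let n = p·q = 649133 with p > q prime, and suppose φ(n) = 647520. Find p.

853

φ(n) = (p−1)(q−1) = n − (p+q) + 1, so p + q = 649133 − 647520 + 1 = 1614.
p and q are the roots of t² − 1614t + 649133 = 0.
Discriminant: 1614² − 4·649133 = 2604996 − 2596532 = 8464; √8464 = 92.
q = (1614 − 92)/2 = 761, p = (1614 + 92)/2 = 853.
Check: 761 · 853 = 649133.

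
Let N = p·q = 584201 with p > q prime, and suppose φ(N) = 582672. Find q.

733

φ(n) = (p−1)(q−1) = n − (p+q) + 1, so p + q = 584201 − 582672 + 1 = 1530.
p and q are the roots of t² − 1530t + 584201 = 0.
Discriminant: 1530² − 4·584201 = 2340900 − 2336804 = 4096; √4096 = 64.
q = (1530 − 64)/2 = 733, p = (1530 + 64)/2 = 797.
Check: 733 · 797 = 584201.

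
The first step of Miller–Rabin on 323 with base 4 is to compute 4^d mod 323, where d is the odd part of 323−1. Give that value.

157

323 − 1 = 322 = 2^1 · 161, so d = 161.
4^1 ≡ 4 (mod 323)
4^2 ≡ 4^2 = 16 ≡ 16 (mod 323)
4^4 ≡ 16^2 = 256 ≡ 256 (mod 323)
4^8 ≡ 256^2 = 65536 ≡ 290 (mod 323)
4^16 ≡ 290^2 = 84100 ≡ 120 (mod 323)
4^32 ≡ 120^2 = 14400 ≡ 188 (mod 323)
4^64 ≡ 188^2 = 35344 ≡ 137 (mod 323)
4^128 ≡ 137^2 = 18769 ≡ 35 (mod 323)
161 = 128 + 32 + 1 in binary powers of 2.
So 4^161 ≡ 35 · 188 · 4 ≡ 157 (mod 323).
Squaring chain: 157; never reaches −1, so base 4 is a Miller–Rabin witness that 323 is composite.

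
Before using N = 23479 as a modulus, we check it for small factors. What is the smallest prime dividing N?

23479 is odd.
Digit sum 25, not divisible by 3.
Ends in 9: not divisible by 5.
7: 23479 = 7·3354 + 1
11: 23479 = 11·2134 + 5
13: 23479 = 13·1806 + 1
17: 23479 = 17·1381 + 2
19: 23479 = 19·1235 + 14
23: 23479 = 23·1020 + 19
29: 23479 = 29·809 + 18
31: 23479 = 31·757 + 12
37: 23479 = 37·634 + 21
41: 23479 = 41·572 + 27
43: 23479 = 43·546 + 1
47: 23479 = 47·499 + 26
53: 23479 = 53·443

53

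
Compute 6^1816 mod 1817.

98

6^1 ≡ 6 (mod 1817)
6^2 ≡ 6^2 = 36 ≡ 36 (mod 1817)
6^4 ≡ 36^2 = 1296 ≡ 1296 (mod 1817)
6^8 ≡ 1296^2 = 1679616 ≡ 708 (mod 1817)
6^16 ≡ 708^2 = 501264 ≡ 1589 (mod 1817)
6^32 ≡ 1589^2 = 2524921 ≡ 1108 (mod 1817)
6^64 ≡ 1108^2 = 1227664 ≡ 1189 (mod 1817)
6^128 ≡ 1189^2 = 1413721 ≡ 95 (mod 1817)
6^256 ≡ 95^2 = 9025 ≡ 1757 (mod 1817)
6^512 ≡ 1757^2 = 3087049 ≡ 1783 (mod 1817)
6^1024 ≡ 1783^2 = 3179089 ≡ 1156 (mod 1817)
1816 = 1024 + 512 + 256 + 16 + 8 in binary powers of 2.
So 6^1816 ≡ 1156 · 1783 · 1757 · 1589 · 708 ≡ 98 (mod 1817).
Since 98 ≠ 1, base 6 is a Fermat witness: 1817 is composite.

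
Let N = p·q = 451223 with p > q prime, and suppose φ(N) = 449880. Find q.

φ(n) = (p−1)(q−1) = n − (p+q) + 1, so p + q = 451223 − 449880 + 1 = 1344.
p and q are the roots of t² − 1344t + 451223 = 0.
Discriminant: 1344² − 4·451223 = 1806336 − 1804892 = 1444; √1444 = 38.
q = (1344 − 38)/2 = 653, p = (1344 + 38)/2 = 691.
Check: 653 · 691 = 451223.

653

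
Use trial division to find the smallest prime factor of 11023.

11023 is odd.
Digit sum 7, not divisible by 3.
Ends in 3: not divisible by 5.
7: 11023 = 7·1574 + 5
11: 11023 = 11·1002 + 1
13: 11023 = 13·847 + 12
17: 11023 = 17·648 + 7
19: 11023 = 19·580 + 3
23: 11023 = 23·479 + 6
29: 11023 = 29·380 + 3
31: 11023 = 31·355 + 18
37: 11023 = 37·297 + 34
41: 11023 = 41·268 + 35
43: 11023 = 43·256 + 15
47: 11023 = 47·234 + 25
53: 11023 = 53·207 + 52
59: 11023 = 59·186 + 49
61: 11023 = 61·180 + 43
67: 11023 = 67·164 + 35
71: 11023 = 71·155 + 18
73: 11023 = 73·151

73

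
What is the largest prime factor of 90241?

71

90241 = 31 · 2911
2911 = 41 · 71
71 is prime.
So 90241 = 31 · 41 · 71; the largest prime factor is 71.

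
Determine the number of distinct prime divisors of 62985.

5

62985 = 3 · 20995
20995 = 5 · 4199
4199 = 13 · 323
323 = 17 · 19
62985 = 3 · 5 · 13 · 17 · 19, which has 5 distinct prime factors.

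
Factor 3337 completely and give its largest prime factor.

3337 = 47 · 71
71 is prime.
So 3337 = 47 · 71; the largest prime factor is 71.

71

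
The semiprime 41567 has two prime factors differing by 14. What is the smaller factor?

197

Since p = q + 14, we have 41567 = q(q + 14), so q² + 14q − 41567 = 0.
Discriminant: 14² + 4·41567 = 196 + 166268 = 166464; √166464 = 408.
q = (−14 + 408)/2 = 197, and p = q + 14 = 211.
Check: 197 · 211 = 41567.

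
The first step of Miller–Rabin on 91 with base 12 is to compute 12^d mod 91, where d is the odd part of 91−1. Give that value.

91 − 1 = 90 = 2^1 · 45, so d = 45.
12^1 ≡ 12 (mod 91)
12^2 ≡ 12^2 = 144 ≡ 53 (mod 91)
12^4 ≡ 53^2 = 2809 ≡ 79 (mod 91)
12^8 ≡ 79^2 = 6241 ≡ 53 (mod 91)
12^16 ≡ 53^2 = 2809 ≡ 79 (mod 91)
12^32 ≡ 79^2 = 6241 ≡ 53 (mod 91)
45 = 32 + 8 + 4 + 1 in binary powers of 2.
So 12^45 ≡ 53 · 53 · 79 · 12 ≡ 90 (mod 91).
Since 12^d ≡ 90 (mod 91), base 12 does not prove 91 composite.

90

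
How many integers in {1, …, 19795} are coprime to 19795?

15264

Factor: 19795 = 5 · 37 · 107.
φ(19795) = (5−1) · (37−1) · (107−1) = 4 · 36 · 106 = 15264.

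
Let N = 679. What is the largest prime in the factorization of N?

679 = 7 · 97
97 is prime.
So 679 = 7 · 97; the largest prime factor is 97.

97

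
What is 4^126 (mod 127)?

1

4^1 ≡ 4 (mod 127)
4^2 ≡ 4^2 = 16 ≡ 16 (mod 127)
4^4 ≡ 16^2 = 256 ≡ 2 (mod 127)
4^8 ≡ 2^2 = 4 ≡ 4 (mod 127)
4^16 ≡ 4^2 = 16 ≡ 16 (mod 127)
4^32 ≡ 16^2 = 256 ≡ 2 (mod 127)
4^64 ≡ 2^2 = 4 ≡ 4 (mod 127)
126 = 64 + 32 + 16 + 8 + 4 + 2 in binary powers of 2.
So 4^126 ≡ 4 · 2 · 16 · 4 · 2 · 16 ≡ 1 (mod 127).
Since the result is 1, base 4 gives no evidence that 127 is composite.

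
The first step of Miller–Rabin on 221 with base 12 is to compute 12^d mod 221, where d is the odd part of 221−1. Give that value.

221 − 1 = 220 = 2^2 · 55, so d = 55.
12^1 ≡ 12 (mod 221)
12^2 ≡ 12^2 = 144 ≡ 144 (mod 221)
12^4 ≡ 144^2 = 20736 ≡ 183 (mod 221)
12^8 ≡ 183^2 = 33489 ≡ 118 (mod 221)
12^16 ≡ 118^2 = 13924 ≡ 1 (mod 221)
12^32 ≡ 1^2 = 1 ≡ 1 (mod 221)
55 = 32 + 16 + 4 + 2 + 1 in binary powers of 2.
So 12^55 ≡ 1 · 1 · 183 · 144 · 12 ≡ 194 (mod 221).
Squaring chain: 194 → 66; never reaches −1, so base 12 is a Miller–Rabin witness that 221 is composite.

194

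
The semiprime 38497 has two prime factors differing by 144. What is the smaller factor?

Since p = q + 144, we have 38497 = q(q + 144), so q² + 144q − 38497 = 0.
Discriminant: 144² + 4·38497 = 20736 + 153988 = 174724; √174724 = 418.
q = (−144 + 418)/2 = 137, and p = q + 144 = 281.
Check: 137 · 281 = 38497.

137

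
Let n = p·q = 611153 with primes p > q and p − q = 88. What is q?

739

Since p = q + 88, we have 611153 = q(q + 88), so q² + 88q − 611153 = 0.
Discriminant: 88² + 4·611153 = 7744 + 2444612 = 2452356; √2452356 = 1566.
q = (−88 + 1566)/2 = 739, and p = q + 88 = 827.
Check: 739 · 827 = 611153.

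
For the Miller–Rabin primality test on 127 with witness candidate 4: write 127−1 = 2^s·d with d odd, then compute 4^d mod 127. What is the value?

1

127 − 1 = 126 = 2^1 · 63, so d = 63.
4^1 ≡ 4 (mod 127)
4^2 ≡ 4^2 = 16 ≡ 16 (mod 127)
4^4 ≡ 16^2 = 256 ≡ 2 (mod 127)
4^8 ≡ 2^2 = 4 ≡ 4 (mod 127)
4^16 ≡ 4^2 = 16 ≡ 16 (mod 127)
4^32 ≡ 16^2 = 256 ≡ 2 (mod 127)
63 = 32 + 16 + 8 + 4 + 2 + 1 in binary powers of 2.
So 4^63 ≡ 2 · 16 · 4 · 2 · 16 · 4 ≡ 1 (mod 127).
Since 4^d ≡ 1 (mod 127), base 4 does not prove 127 composite.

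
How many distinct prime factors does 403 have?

403 = 13 · 31
403 = 13 · 31, which has 2 distinct prime factors.

2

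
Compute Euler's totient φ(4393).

4180

Factor: 4393 = 23 · 191.
φ(4393) = (23−1) · (191−1) = 22 · 190 = 4180.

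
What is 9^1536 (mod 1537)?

9^1 ≡ 9 (mod 1537)
9^2 ≡ 9^2 = 81 ≡ 81 (mod 1537)
9^4 ≡ 81^2 = 6561 ≡ 413 (mod 1537)
9^8 ≡ 413^2 = 170569 ≡ 1499 (mod 1537)
9^16 ≡ 1499^2 = 2247001 ≡ 1444 (mod 1537)
9^32 ≡ 1444^2 = 2085136 ≡ 964 (mod 1537)
9^64 ≡ 964^2 = 929296 ≡ 948 (mod 1537)
9^128 ≡ 948^2 = 898704 ≡ 1096 (mod 1537)
9^256 ≡ 1096^2 = 1201216 ≡ 819 (mod 1537)
9^512 ≡ 819^2 = 670761 ≡ 629 (mod 1537)
9^1024 ≡ 629^2 = 395641 ≡ 632 (mod 1537)
1536 = 1024 + 512 in binary powers of 2.
So 9^1536 ≡ 632 · 629 ≡ 982 (mod 1537).
Since 982 ≠ 1, base 9 is a Fermat witness: 1537 is composite.

982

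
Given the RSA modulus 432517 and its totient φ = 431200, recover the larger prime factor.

φ(n) = (p−1)(q−1) = n − (p+q) + 1, so p + q = 432517 − 431200 + 1 = 1318.
p and q are the roots of t² − 1318t + 432517 = 0.
Discriminant: 1318² − 4·432517 = 1737124 − 1730068 = 7056; √7056 = 84.
q = (1318 − 84)/2 = 617, p = (1318 + 84)/2 = 701.
Check: 617 · 701 = 432517.

701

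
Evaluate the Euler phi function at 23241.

15120

Factor: 23241 = 3 · 61 · 127.
φ(23241) = (3−1) · (61−1) · (127−1) = 2 · 60 · 126 = 15120.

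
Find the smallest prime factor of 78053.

78053 is odd.
Digit sum 23, not divisible by 3.
Ends in 3: not divisible by 5.
7: 78053 = 7·11150 + 3
11: 78053 = 11·7095 + 8
13: 78053 = 13·6004 + 1
17: 78053 = 17·4591 + 6
19: 78053 = 19·4108 + 1
23: 78053 = 23·3393 + 14
29: 78053 = 29·2691 + 14
31: 78053 = 31·2517 + 26
37: 78053 = 37·2109 + 20
41: 78053 = 41·1903 + 30
43: 78053 = 43·1815 + 8
47: 78053 = 47·1660 + 33
53: 78053 = 53·1472 + 37
59: 78053 = 59·1322 + 55
61: 78053 = 61·1279 + 34
67: 78053 = 67·1164 + 65
71: 78053 = 71·1099 + 24
73: 78053 = 73·1069 + 16
79: 78053 = 79·988 + 1
83: 78053 = 83·940 + 33
89: 78053 = 89·877

89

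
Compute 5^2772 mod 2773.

5^1 ≡ 5 (mod 2773)
5^2 ≡ 5^2 = 25 ≡ 25 (mod 2773)
5^4 ≡ 25^2 = 625 ≡ 625 (mod 2773)
5^8 ≡ 625^2 = 390625 ≡ 2405 (mod 2773)
5^16 ≡ 2405^2 = 5784025 ≡ 2320 (mod 2773)
5^32 ≡ 2320^2 = 5382400 ≡ 7 (mod 2773)
5^64 ≡ 7^2 = 49 ≡ 49 (mod 2773)
5^128 ≡ 49^2 = 2401 ≡ 2401 (mod 2773)
5^256 ≡ 2401^2 = 5764801 ≡ 2507 (mod 2773)
5^512 ≡ 2507^2 = 6285049 ≡ 1431 (mod 2773)
5^1024 ≡ 1431^2 = 2047761 ≡ 1287 (mod 2773)
5^2048 ≡ 1287^2 = 1656369 ≡ 888 (mod 2773)
2772 = 2048 + 512 + 128 + 64 + 16 + 4 in binary powers of 2.
So 5^2772 ≡ 888 · 1431 · 2401 · 49 · 2320 · 625 ≡ 1334 (mod 2773).
Since 1334 ≠ 1, base 5 is a Fermat witness: 2773 is composite.

1334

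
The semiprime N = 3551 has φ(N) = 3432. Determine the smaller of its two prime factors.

φ(n) = (p−1)(q−1) = n − (p+q) + 1, so p + q = 3551 − 3432 + 1 = 120.
p and q are the roots of t² − 120t + 3551 = 0.
Discriminant: 120² − 4·3551 = 14400 − 14204 = 196; √196 = 14.
q = (120 − 14)/2 = 53, p = (120 + 14)/2 = 67.
Check: 53 · 67 = 3551.

53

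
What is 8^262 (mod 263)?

8^1 ≡ 8 (mod 263)
8^2 ≡ 8^2 = 64 ≡ 64 (mod 263)
8^4 ≡ 64^2 = 4096 ≡ 151 (mod 263)
8^8 ≡ 151^2 = 22801 ≡ 183 (mod 263)
8^16 ≡ 183^2 = 33489 ≡ 88 (mod 263)
8^32 ≡ 88^2 = 7744 ≡ 117 (mod 263)
8^64 ≡ 117^2 = 13689 ≡ 13 (mod 263)
8^128 ≡ 13^2 = 169 ≡ 169 (mod 263)
8^256 ≡ 169^2 = 28561 ≡ 157 (mod 263)
262 = 256 + 4 + 2 in binary powers of 2.
So 8^262 ≡ 157 · 151 · 64 ≡ 1 (mod 263).
Since the result is 1, base 8 gives no evidence that 263 is composite.

1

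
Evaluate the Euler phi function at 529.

506

Factor: 529 = 23^2.
φ(529) = 23^1·(23−1) = 506.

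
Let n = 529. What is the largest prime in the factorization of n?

529 = 23 · 23
23 = 23 · 1
So 529 = 23^2; the largest prime factor is 23.

23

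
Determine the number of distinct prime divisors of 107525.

4

107525 = 5^2 · 4301
4301 = 11 · 391
391 = 17 · 23
107525 = 5^2 · 11 · 17 · 23, which has 4 distinct prime factors.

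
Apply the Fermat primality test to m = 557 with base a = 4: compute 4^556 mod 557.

1

4^1 ≡ 4 (mod 557)
4^2 ≡ 4^2 = 16 ≡ 16 (mod 557)
4^4 ≡ 16^2 = 256 ≡ 256 (mod 557)
4^8 ≡ 256^2 = 65536 ≡ 367 (mod 557)
4^16 ≡ 367^2 = 134689 ≡ 452 (mod 557)
4^32 ≡ 452^2 = 204304 ≡ 442 (mod 557)
4^64 ≡ 442^2 = 195364 ≡ 414 (mod 557)
4^128 ≡ 414^2 = 171396 ≡ 397 (mod 557)
4^256 ≡ 397^2 = 157609 ≡ 535 (mod 557)
4^512 ≡ 535^2 = 286225 ≡ 484 (mod 557)
556 = 512 + 32 + 8 + 4 in binary powers of 2.
So 4^556 ≡ 484 · 442 · 367 · 256 ≡ 1 (mod 557).
Since the result is 1, base 4 gives no evidence that 557 is composite.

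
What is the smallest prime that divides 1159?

1159 is odd.
Digit sum 16, not divisible by 3.
Ends in 9: not divisible by 5.
7: 1159 = 7·165 + 4
11: 1159 = 11·105 + 4
13: 1159 = 13·89 + 2
17: 1159 = 17·68 + 3
19: 1159 = 19·61

19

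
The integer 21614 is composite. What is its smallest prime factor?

21614 is even: 2 divides it.

2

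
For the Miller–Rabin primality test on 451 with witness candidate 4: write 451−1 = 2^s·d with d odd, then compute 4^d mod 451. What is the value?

451 − 1 = 450 = 2^1 · 225, so d = 225.
4^1 ≡ 4 (mod 451)
4^2 ≡ 4^2 = 16 ≡ 16 (mod 451)
4^4 ≡ 16^2 = 256 ≡ 256 (mod 451)
4^8 ≡ 256^2 = 65536 ≡ 141 (mod 451)
4^16 ≡ 141^2 = 19881 ≡ 37 (mod 451)
4^32 ≡ 37^2 = 1369 ≡ 16 (mod 451)
4^64 ≡ 16^2 = 256 ≡ 256 (mod 451)
4^128 ≡ 256^2 = 65536 ≡ 141 (mod 451)
225 = 128 + 64 + 32 + 1 in binary powers of 2.
So 4^225 ≡ 141 · 256 · 16 · 4 ≡ 122 (mod 451).
Squaring chain: 122; never reaches −1, so base 4 is a Miller–Rabin witness that 451 is composite.

122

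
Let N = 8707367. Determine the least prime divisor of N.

73

8707367 is odd.
Digit sum 38, not divisible by 3.
Ends in 7: not divisible by 5.
7: 8707367 = 7·1243909 + 4
11: 8707367 = 11·791578 + 9
13: 8707367 = 13·669797 + 6
17: 8707367 = 17·512198 + 1
19: 8707367 = 19·458282 + 9
23: 8707367 = 23·378581 + 4
29: 8707367 = 29·300254 + 1
31: 8707367 = 31·280882 + 25
37: 8707367 = 37·235334 + 9
41: 8707367 = 41·212374 + 33
43: 8707367 = 43·202496 + 39
47: 8707367 = 47·185263 + 6
53: 8707367 = 53·164289 + 50
59: 8707367 = 59·147582 + 29
61: 8707367 = 61·142743 + 44
67: 8707367 = 67·129960 + 47
71: 8707367 = 71·122638 + 69
73: 8707367 = 73·119279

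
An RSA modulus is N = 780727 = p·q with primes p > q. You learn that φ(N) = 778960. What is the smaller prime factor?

φ(n) = (p−1)(q−1) = n − (p+q) + 1, so p + q = 780727 − 778960 + 1 = 1768.
p and q are the roots of t² − 1768t + 780727 = 0.
Discriminant: 1768² − 4·780727 = 3125824 − 3122908 = 2916; √2916 = 54.
q = (1768 − 54)/2 = 857, p = (1768 + 54)/2 = 911.
Check: 857 · 911 = 780727.

857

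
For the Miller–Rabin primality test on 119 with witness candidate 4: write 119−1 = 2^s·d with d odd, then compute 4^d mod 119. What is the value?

30

119 − 1 = 118 = 2^1 · 59, so d = 59.
4^1 ≡ 4 (mod 119)
4^2 ≡ 4^2 = 16 ≡ 16 (mod 119)
4^4 ≡ 16^2 = 256 ≡ 18 (mod 119)
4^8 ≡ 18^2 = 324 ≡ 86 (mod 119)
4^16 ≡ 86^2 = 7396 ≡ 18 (mod 119)
4^32 ≡ 18^2 = 324 ≡ 86 (mod 119)
59 = 32 + 16 + 8 + 2 + 1 in binary powers of 2.
So 4^59 ≡ 86 · 18 · 86 · 16 · 4 ≡ 30 (mod 119).
Squaring chain: 30; never reaches −1, so base 4 is a Miller–Rabin witness that 119 is composite.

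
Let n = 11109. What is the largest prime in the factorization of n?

11109 = 3 · 3703
3703 = 7 · 529
529 = 23 · 23
23 = 23 · 1
So 11109 = 3 · 7 · 23^2; the largest prime factor is 23.

23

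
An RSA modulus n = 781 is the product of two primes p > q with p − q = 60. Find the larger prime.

Since p = q + 60, we have 781 = q(q + 60), so q² + 60q − 781 = 0.
Discriminant: 60² + 4·781 = 3600 + 3124 = 6724; √6724 = 82.
q = (−60 + 82)/2 = 11, and p = q + 60 = 71.
Check: 11 · 71 = 781.

71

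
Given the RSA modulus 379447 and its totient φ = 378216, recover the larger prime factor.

619

φ(n) = (p−1)(q−1) = n − (p+q) + 1, so p + q = 379447 − 378216 + 1 = 1232.
p and q are the roots of t² − 1232t + 379447 = 0.
Discriminant: 1232² − 4·379447 = 1517824 − 1517788 = 36; √36 = 6.
q = (1232 − 6)/2 = 613, p = (1232 + 6)/2 = 619.
Check: 613 · 619 = 379447.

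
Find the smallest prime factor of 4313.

19

4313 is odd.
Digit sum 11, not divisible by 3.
Ends in 3: not divisible by 5.
7: 4313 = 7·616 + 1
11: 4313 = 11·392 + 1
13: 4313 = 13·331 + 10
17: 4313 = 17·253 + 12
19: 4313 = 19·227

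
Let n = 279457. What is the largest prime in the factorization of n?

279457 = 43 · 6499
6499 = 67 · 97
97 is prime.
So 279457 = 43 · 67 · 97; the largest prime factor is 97.

97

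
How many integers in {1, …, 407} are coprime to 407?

360

Factor: 407 = 11 · 37.
φ(407) = (11−1) · (37−1) = 10 · 36 = 360.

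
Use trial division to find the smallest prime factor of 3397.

43

3397 is odd.
Digit sum 22, not divisible by 3.
Ends in 7: not divisible by 5.
7: 3397 = 7·485 + 2
11: 3397 = 11·308 + 9
13: 3397 = 13·261 + 4
17: 3397 = 17·199 + 14
19: 3397 = 19·178 + 15
23: 3397 = 23·147 + 16
29: 3397 = 29·117 + 4
31: 3397 = 31·109 + 18
37: 3397 = 37·91 + 30
41: 3397 = 41·82 + 35
43: 3397 = 43·79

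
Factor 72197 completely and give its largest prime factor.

73

72197 = 23 · 3139
3139 = 43 · 73
73 is prime.
So 72197 = 23 · 43 · 73; the largest prime factor is 73.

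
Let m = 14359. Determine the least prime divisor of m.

83

14359 is odd.
Digit sum 22, not divisible by 3.
Ends in 9: not divisible by 5.
7: 14359 = 7·2051 + 2
11: 14359 = 11·1305 + 4
13: 14359 = 13·1104 + 7
17: 14359 = 17·844 + 11
19: 14359 = 19·755 + 14
23: 14359 = 23·624 + 7
29: 14359 = 29·495 + 4
31: 14359 = 31·463 + 6
37: 14359 = 37·388 + 3
41: 14359 = 41·350 + 9
43: 14359 = 43·333 + 40
47: 14359 = 47·305 + 24
53: 14359 = 53·270 + 49
59: 14359 = 59·243 + 22
61: 14359 = 61·235 + 24
67: 14359 = 67·214 + 21
71: 14359 = 71·202 + 17
73: 14359 = 73·196 + 51
79: 14359 = 79·181 + 60
83: 14359 = 83·173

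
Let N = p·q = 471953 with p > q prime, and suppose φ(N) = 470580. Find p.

691

φ(n) = (p−1)(q−1) = n − (p+q) + 1, so p + q = 471953 − 470580 + 1 = 1374.
p and q are the roots of t² − 1374t + 471953 = 0.
Discriminant: 1374² − 4·471953 = 1887876 − 1887812 = 64; √64 = 8.
q = (1374 − 8)/2 = 683, p = (1374 + 8)/2 = 691.
Check: 683 · 691 = 471953.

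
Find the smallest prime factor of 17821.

17821 is odd.
Digit sum 19, not divisible by 3.
Ends in 1: not divisible by 5.
7: 17821 = 7·2545 + 6
11: 17821 = 11·1620 + 1
13: 17821 = 13·1370 + 11
17: 17821 = 17·1048 + 5
19: 17821 = 19·937 + 18
23: 17821 = 23·774 + 19
29: 17821 = 29·614 + 15
31: 17821 = 31·574 + 27
37: 17821 = 37·481 + 24
41: 17821 = 41·434 + 27
43: 17821 = 43·414 + 19
47: 17821 = 47·379 + 8
53: 17821 = 53·336 + 13
59: 17821 = 59·302 + 3
61: 17821 = 61·292 + 9
67: 17821 = 67·265 + 66
71: 17821 = 71·251

71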